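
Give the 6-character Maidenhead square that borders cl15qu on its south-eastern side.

CL15rt

Longitude subsquare q = 16; +1 → 17 = r.
Latitude subsquare u = 20; −1 → 19 = t.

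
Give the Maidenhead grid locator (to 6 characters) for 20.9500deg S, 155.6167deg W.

BG29eb

Shift to the Maidenhead origin (180°W, 90°S): lon 24.3833, lat 69.0500.
Field: 24.3833/20 → 1 → B, 69.0500/10 → 6 → G; chars BG.
Square: 4.3833/2 → 2, 9.0500/1 → 9; chars 29.
Subsquare: 0.3833/0.0833333 → 4 → e, 0.0500/0.0416667 → 1 → b; chars eb.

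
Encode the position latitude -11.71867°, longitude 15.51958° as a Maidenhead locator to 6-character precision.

JH78sg

Offset from 180°W / 90°S: lon 195.5196°, lat 78.2813°.
Field (20°×10°, letters A–R): 195.5196/20 → 9 → J, 78.2813/10 → 7 → H; chars JH.
Square (2°×1°, digits 0–9): 15.5196/2 → 7, 8.2813/1 → 8; chars 78.
Subsquare (5′×2.5′, letters a–x): 1.5196/0.0833333 → 18 → s, 0.2813/0.0416667 → 6 → g; chars sg.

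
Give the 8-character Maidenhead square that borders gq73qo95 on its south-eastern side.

GQ73ro04

Longitude extended square 9; +1 → 10, wraps to 0, carry into subsquare.
Longitude subsquare q = 16; +1 → 17 = r.
Latitude extended square 5; −1 → 4.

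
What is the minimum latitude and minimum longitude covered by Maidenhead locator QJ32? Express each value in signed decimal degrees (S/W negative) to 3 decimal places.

Field Q=16, J=9: +16·20° lon, +9·10° lat → SW at lon 140°, lat 0°.
Square 3, 2: +3·2° lon, +2·1° lat → SW at lon 146°, lat 2°.
latitude 2.000, longitude 146.000.

2.000, 146.000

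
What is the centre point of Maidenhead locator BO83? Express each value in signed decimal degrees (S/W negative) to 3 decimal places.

53.500, -143.000

Field B=1, O=14: +1·20° lon, +14·10° lat → SW at lon -160°, lat 50°.
Square 8, 3: +8·2° lon, +3·1° lat → SW at lon -144°, lat 53°.
Cell spans 2° lon × 1° lat. Centre is SW corner plus half of each.
latitude 53.500, longitude -143.000.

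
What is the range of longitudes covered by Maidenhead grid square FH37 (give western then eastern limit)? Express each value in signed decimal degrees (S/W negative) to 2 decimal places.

Field F=5, H=7: +5·20° lon, +7·10° lat → SW at lon -80°, lat -20°.
Square 3, 7: +3·2° lon, +7·1° lat → SW at lon -74°, lat -13°.
Cell spans 2° lon × 1° lat.
west -74.00, east -72.00.

-74.00, -72.00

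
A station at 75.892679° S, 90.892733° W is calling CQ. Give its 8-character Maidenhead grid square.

EB44nc25

Offset from 180°W / 90°S: lon 89.10727°, lat 14.10732°.
Field: lon ⌊89.10727/20⌋ = 4 → E; lat ⌊14.10732/10⌋ = 1 → B.
Square: lon ⌊9.10727/2⌋ = 4; lat ⌊4.10732/1⌋ = 4.
Subsquare: lon ⌊1.10727/0.0833333⌋ = 13 → n; lat ⌊0.10732/0.0416667⌋ = 2 → c.
Extended square: lon ⌊0.02393/0.00833333⌋ = 2; lat ⌊0.02399/0.00416667⌋ = 5.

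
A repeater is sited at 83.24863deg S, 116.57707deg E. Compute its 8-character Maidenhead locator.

OA86gs90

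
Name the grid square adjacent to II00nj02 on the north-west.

II00mj93

Longitude extended square 0; −1 → -1, wraps to 9, carry into subsquare.
Longitude subsquare n = 13; −1 → 12 = m.
Latitude extended square 2; +1 → 3.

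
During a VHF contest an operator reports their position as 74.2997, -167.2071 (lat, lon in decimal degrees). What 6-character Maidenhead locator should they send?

Offset from 180°W / 90°S: lon 12.7929°, lat 164.2997°.
Field (20°×10°, letters A–R): lon ⌊12.7929/20⌋ = 0 → A; lat ⌊164.2997/10⌋ = 16 → Q.
Square (2°×1°, digits 0–9): lon ⌊12.7929/2⌋ = 6; lat ⌊4.2997/1⌋ = 4.
Subsquare (5′×2.5′, letters a–x): lon ⌊0.7929/0.0833333⌋ = 9 → j; lat ⌊0.2997/0.0416667⌋ = 7 → h.

AQ64jh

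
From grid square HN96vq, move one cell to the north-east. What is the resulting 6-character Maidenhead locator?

HN96wr

Longitude subsquare v = 21; +1 → 22 = w.
Latitude subsquare q = 16; +1 → 17 = r.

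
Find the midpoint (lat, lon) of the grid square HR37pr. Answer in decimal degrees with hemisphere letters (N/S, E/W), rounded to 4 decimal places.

Field H=7, R=17: +7·20° lon, +17·10° lat → SW at lon -40°, lat 80°.
Square 3, 7: +3·2° lon, +7·1° lat → SW at lon -34°, lat 87°.
Subsquare p=15, r=17: +15·0.0833333° lon, +17·0.0416667° lat → SW at lon -32.75°, lat 87.7083°.
Cell spans 0.0833333° lon × 0.0416667° lat. Centre is SW corner plus half of each.
latitude 87.7292° N, longitude 32.7083° W.

87.7292° N, 32.7083° W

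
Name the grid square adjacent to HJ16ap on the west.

Longitude subsquare a = 0; −1 → -1, wraps to 23 = x, carry into square.
Longitude square 1; −1 → 0.
The latitude characters are unchanged.

HJ06xp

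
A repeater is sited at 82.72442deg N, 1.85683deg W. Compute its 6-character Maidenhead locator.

IR92br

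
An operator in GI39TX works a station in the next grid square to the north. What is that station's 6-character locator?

Latitude subsquare x = 23; +1 → 24, wraps to 0 = a, carry into square.
Latitude square 9; +1 → 10, wraps to 0, carry into field.
Latitude field I = 8; +1 → 9 = J.
The longitude characters are unchanged.

GJ30ta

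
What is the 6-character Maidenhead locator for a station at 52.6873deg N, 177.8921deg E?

RO82wq

Add 180° to longitude and 90° to latitude: 357.8921, 142.6873.
Field: lon ⌊357.8921/20⌋ = 17 → R; lat ⌊142.6873/10⌋ = 14 → O.
Square: lon ⌊17.8921/2⌋ = 8; lat ⌊2.6873/1⌋ = 2.
Subsquare: lon ⌊1.8921/0.0833333⌋ = 22 → w; lat ⌊0.6873/0.0416667⌋ = 16 → q.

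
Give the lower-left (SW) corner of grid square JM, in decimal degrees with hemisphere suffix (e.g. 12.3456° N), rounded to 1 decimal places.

Field J=9, M=12: +9·20° lon, +12·10° lat → SW at lon 0°, lat 30°.
latitude 30.0° N, longitude 0.0° E.

30.0° N, 0.0° E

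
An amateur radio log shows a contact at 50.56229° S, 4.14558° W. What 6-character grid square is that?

Add 180° to longitude and 90° to latitude: 175.8544, 39.4377.
Field (20°×10°, letters A–R): 175.8544/20 → 8 → I, 39.4377/10 → 3 → D; chars ID.
Square (2°×1°, digits 0–9): 15.8544/2 → 7, 9.4377/1 → 9; chars 79.
Subsquare (5′×2.5′, letters a–x): 1.8544/0.0833333 → 22 → w, 0.4377/0.0416667 → 10 → k; chars wk.

ID79wk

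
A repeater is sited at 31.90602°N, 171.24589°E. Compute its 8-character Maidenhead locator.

Shift to the Maidenhead origin (180°W, 90°S): lon 351.24589, lat 121.90602.
Field: lon ⌊351.24589/20⌋ = 17 → R; lat ⌊121.90602/10⌋ = 12 → M.
Square: lon ⌊11.24589/2⌋ = 5; lat ⌊1.90602/1⌋ = 1.
Subsquare: lon ⌊1.24589/0.0833333⌋ = 14 → o; lat ⌊0.90602/0.0416667⌋ = 21 → v.
Extended square: lon ⌊0.07922/0.00833333⌋ = 9; lat ⌊0.03102/0.00416667⌋ = 7.

RM51ov97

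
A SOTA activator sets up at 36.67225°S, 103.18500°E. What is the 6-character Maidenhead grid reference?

OF13oh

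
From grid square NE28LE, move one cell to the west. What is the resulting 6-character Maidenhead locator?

NE28ke

Longitude subsquare l = 11; −1 → 10 = k.
The latitude characters are unchanged.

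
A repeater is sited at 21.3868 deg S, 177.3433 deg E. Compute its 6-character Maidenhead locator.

RG88qo

Offset from 180°W / 90°S: lon 357.3433°, lat 68.6132°.
Field: 357.3433/20 → 17 → R, 68.6132/10 → 6 → G; chars RG.
Square: 17.3433/2 → 8, 8.6132/1 → 8; chars 88.
Subsquare: 1.3433/0.0833333 → 16 → q, 0.6132/0.0416667 → 14 → o; chars qo.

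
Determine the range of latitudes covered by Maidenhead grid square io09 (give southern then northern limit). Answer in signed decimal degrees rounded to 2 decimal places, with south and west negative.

Field I=8, O=14: +8·20° lon, +14·10° lat → SW at lon -20°, lat 50°.
Square 0, 9: +0·2° lon, +9·1° lat → SW at lon -20°, lat 59°.
Cell spans 2° lon × 1° lat.
south 59.00, north 60.00.

59.00, 60.00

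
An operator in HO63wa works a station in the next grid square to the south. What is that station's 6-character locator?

Latitude subsquare a = 0; −1 → -1, wraps to 23 = x, carry into square.
Latitude square 3; −1 → 2.
The longitude characters are unchanged.

HO62wx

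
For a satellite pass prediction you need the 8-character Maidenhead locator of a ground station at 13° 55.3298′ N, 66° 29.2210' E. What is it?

Add 180° to longitude and 90° to latitude: 246.48702, 103.92216.
Field: 246.48702/20 → 12 → M, 103.92216/10 → 10 → K; chars MK.
Square: 6.48702/2 → 3, 3.92216/1 → 3; chars 33.
Subsquare: 0.48702/0.0833333 → 5 → f, 0.92216/0.0416667 → 22 → w; chars fw.
Extended square: 0.07035/0.00833333 → 8, 0.00550/0.00416667 → 1; chars 81.

MK33fw81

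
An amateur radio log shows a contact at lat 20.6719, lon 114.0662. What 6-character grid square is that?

OL70aq

Shift to the Maidenhead origin (180°W, 90°S): lon 294.0662, lat 110.6719.
Field: lon ⌊294.0662/20⌋ = 14 → O; lat ⌊110.6719/10⌋ = 11 → L.
Square: lon ⌊14.0662/2⌋ = 7; lat ⌊0.6719/1⌋ = 0.
Subsquare: lon ⌊0.0662/0.0833333⌋ = 0 → a; lat ⌊0.6719/0.0416667⌋ = 16 → q.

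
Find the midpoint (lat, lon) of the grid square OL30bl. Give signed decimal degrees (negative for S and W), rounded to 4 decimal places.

20.4792, 106.1250

Field O=14, L=11: +14·20° lon, +11·10° lat → SW at lon 100°, lat 20°.
Square 3, 0: +3·2° lon, +0·1° lat → SW at lon 106°, lat 20°.
Subsquare b=1, l=11: +1·0.0833333° lon, +11·0.0416667° lat → SW at lon 106.083°, lat 20.4583°.
Cell spans 0.0833333° lon × 0.0416667° lat. Centre is SW corner plus half of each.
latitude 20.4792, longitude 106.1250.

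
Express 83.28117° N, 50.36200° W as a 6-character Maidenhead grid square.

GR43tg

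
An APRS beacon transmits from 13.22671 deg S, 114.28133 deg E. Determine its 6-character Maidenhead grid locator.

OH76ds

Offset from 180°W / 90°S: lon 294.2813°, lat 76.7733°.
Field (20°×10°, letters A–R): lon ⌊294.2813/20⌋ = 14 → O; lat ⌊76.7733/10⌋ = 7 → H.
Square (2°×1°, digits 0–9): lon ⌊14.2813/2⌋ = 7; lat ⌊6.7733/1⌋ = 6.
Subsquare (5′×2.5′, letters a–x): lon ⌊0.2813/0.0833333⌋ = 3 → d; lat ⌊0.7733/0.0416667⌋ = 18 → s.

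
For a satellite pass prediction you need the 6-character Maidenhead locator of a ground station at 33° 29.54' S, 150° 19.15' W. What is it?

BF46um

Add 180° to longitude and 90° to latitude: 29.6808, 56.5077.
Field: lon ⌊29.6808/20⌋ = 1 → B; lat ⌊56.5077/10⌋ = 5 → F.
Square: lon ⌊9.6808/2⌋ = 4; lat ⌊6.5077/1⌋ = 6.
Subsquare: lon ⌊1.6808/0.0833333⌋ = 20 → u; lat ⌊0.5077/0.0416667⌋ = 12 → m.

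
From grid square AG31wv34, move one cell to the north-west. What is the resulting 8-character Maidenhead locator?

AG31wv25

Longitude extended square 3; −1 → 2.
Latitude extended square 4; +1 → 5.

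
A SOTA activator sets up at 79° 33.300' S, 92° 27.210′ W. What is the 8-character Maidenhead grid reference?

EB30sk56

Add 180° to longitude and 90° to latitude: 87.54650, 10.44500.
Field: lon ⌊87.54650/20⌋ = 4 → E; lat ⌊10.44500/10⌋ = 1 → B.
Square: lon ⌊7.54650/2⌋ = 3; lat ⌊0.44500/1⌋ = 0.
Subsquare: lon ⌊1.54650/0.0833333⌋ = 18 → s; lat ⌊0.44500/0.0416667⌋ = 10 → k.
Extended square: lon ⌊0.04650/0.00833333⌋ = 5; lat ⌊0.02833/0.00416667⌋ = 6.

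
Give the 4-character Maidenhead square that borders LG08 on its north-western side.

KG99

Longitude square 0; −1 → -1, wraps to 9, carry into field.
Longitude field L = 11; −1 → 10 = K.
Latitude square 8; +1 → 9.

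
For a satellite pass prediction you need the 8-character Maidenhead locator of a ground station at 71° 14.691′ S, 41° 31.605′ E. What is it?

LB08ss31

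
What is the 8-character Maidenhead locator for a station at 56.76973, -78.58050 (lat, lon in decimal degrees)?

FO06rs04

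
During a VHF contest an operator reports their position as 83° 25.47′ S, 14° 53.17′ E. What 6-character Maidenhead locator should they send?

JA76kn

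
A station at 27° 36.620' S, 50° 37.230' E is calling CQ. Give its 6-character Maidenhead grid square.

Shift to the Maidenhead origin (180°W, 90°S): lon 230.6205, lat 62.3897.
Field: lon ⌊230.6205/20⌋ = 11 → L; lat ⌊62.3897/10⌋ = 6 → G.
Square: lon ⌊10.6205/2⌋ = 5; lat ⌊2.3897/1⌋ = 2.
Subsquare: lon ⌊0.6205/0.0833333⌋ = 7 → h; lat ⌊0.3897/0.0416667⌋ = 9 → j.

LG52hj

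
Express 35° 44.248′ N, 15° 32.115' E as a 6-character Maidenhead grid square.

JM75sr

Shift to the Maidenhead origin (180°W, 90°S): lon 195.5352, lat 125.7375.
Field: lon ⌊195.5352/20⌋ = 9 → J; lat ⌊125.7375/10⌋ = 12 → M.
Square: lon ⌊15.5352/2⌋ = 7; lat ⌊5.7375/1⌋ = 5.
Subsquare: lon ⌊1.5352/0.0833333⌋ = 18 → s; lat ⌊0.7375/0.0416667⌋ = 17 → r.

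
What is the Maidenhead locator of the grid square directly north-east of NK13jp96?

Longitude extended square 9; +1 → 10, wraps to 0, carry into subsquare.
Longitude subsquare j = 9; +1 → 10 = k.
Latitude extended square 6; +1 → 7.

NK13kp07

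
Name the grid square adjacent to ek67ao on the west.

EK57xo

Longitude subsquare a = 0; −1 → -1, wraps to 23 = x, carry into square.
Longitude square 6; −1 → 5.
The latitude characters are unchanged.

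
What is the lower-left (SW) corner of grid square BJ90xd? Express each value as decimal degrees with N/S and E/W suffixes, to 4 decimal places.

0.1250° N, 140.0833° W

Field B=1, J=9: +1·20° lon, +9·10° lat → SW at lon -160°, lat 0°.
Square 9, 0: +9·2° lon, +0·1° lat → SW at lon -142°, lat 0°.
Subsquare x=23, d=3: +23·0.0833333° lon, +3·0.0416667° lat → SW at lon -140.083°, lat 0.125°.
latitude 0.1250° N, longitude 140.0833° W.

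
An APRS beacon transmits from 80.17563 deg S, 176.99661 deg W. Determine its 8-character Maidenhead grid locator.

Offset from 180°W / 90°S: lon 3.00339°, lat 9.82437°.
Field: 3.00339/20 → 0 → A, 9.82437/10 → 0 → A; chars AA.
Square: 3.00339/2 → 1, 9.82437/1 → 9; chars 19.
Subsquare: 1.00339/0.0833333 → 12 → m, 0.82437/0.0416667 → 19 → t; chars mt.
Extended square: 0.00339/0.00833333 → 0, 0.03270/0.00416667 → 7; chars 07.

AA19mt07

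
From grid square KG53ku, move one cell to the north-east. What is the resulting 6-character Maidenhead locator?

Longitude subsquare k = 10; +1 → 11 = l.
Latitude subsquare u = 20; +1 → 21 = v.

KG53lv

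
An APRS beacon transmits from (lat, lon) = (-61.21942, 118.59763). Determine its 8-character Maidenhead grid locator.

Offset from 180°W / 90°S: lon 298.59763°, lat 28.78058°.
Field: 298.59763/20 → 14 → O, 28.78058/10 → 2 → C; chars OC.
Square: 18.59763/2 → 9, 8.78058/1 → 8; chars 98.
Subsquare: 0.59763/0.0833333 → 7 → h, 0.78058/0.0416667 → 18 → s; chars hs.
Extended square: 0.01430/0.00833333 → 1, 0.03058/0.00416667 → 7; chars 17.

OC98hs17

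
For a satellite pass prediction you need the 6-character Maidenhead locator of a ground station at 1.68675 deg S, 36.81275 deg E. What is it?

KI88jh

Offset from 180°W / 90°S: lon 216.8127°, lat 88.3132°.
Field: lon ⌊216.8127/20⌋ = 10 → K; lat ⌊88.3132/10⌋ = 8 → I.
Square: lon ⌊16.8127/2⌋ = 8; lat ⌊8.3132/1⌋ = 8.
Subsquare: lon ⌊0.8127/0.0833333⌋ = 9 → j; lat ⌊0.3132/0.0416667⌋ = 7 → h.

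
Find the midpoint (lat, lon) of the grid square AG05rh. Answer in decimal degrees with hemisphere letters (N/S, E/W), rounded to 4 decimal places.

24.6875° S, 178.5417° W

Field A=0, G=6: +0·20° lon, +6·10° lat → SW at lon -180°, lat -30°.
Square 0, 5: +0·2° lon, +5·1° lat → SW at lon -180°, lat -25°.
Subsquare r=17, h=7: +17·0.0833333° lon, +7·0.0416667° lat → SW at lon -178.583°, lat -24.7083°.
Cell spans 0.0833333° lon × 0.0416667° lat. Centre is SW corner plus half of each.
latitude 24.6875° S, longitude 178.5417° W.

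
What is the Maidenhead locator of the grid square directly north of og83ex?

OG84ea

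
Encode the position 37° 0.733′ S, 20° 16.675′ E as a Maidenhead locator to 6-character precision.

Offset from 180°W / 90°S: lon 200.2779°, lat 52.9878°.
Field: 200.2779/20 → 10 → K, 52.9878/10 → 5 → F; chars KF.
Square: 0.2779/2 → 0, 2.9878/1 → 2; chars 02.
Subsquare: 0.2779/0.0833333 → 3 → d, 0.9878/0.0416667 → 23 → x; chars dx.

KF02dx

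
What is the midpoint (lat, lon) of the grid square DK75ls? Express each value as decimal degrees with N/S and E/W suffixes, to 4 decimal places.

15.7708° N, 105.0417° W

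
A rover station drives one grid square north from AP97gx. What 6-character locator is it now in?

Latitude subsquare x = 23; +1 → 24, wraps to 0 = a, carry into square.
Latitude square 7; +1 → 8.
The longitude characters are unchanged.

AP98ga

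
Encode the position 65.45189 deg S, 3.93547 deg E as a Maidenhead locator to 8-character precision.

JC14xn21

Offset from 180°W / 90°S: lon 183.93547°, lat 24.54811°.
Field (20°×10°, letters A–R): 183.93547/20 → 9 → J, 24.54811/10 → 2 → C; chars JC.
Square (2°×1°, digits 0–9): 3.93547/2 → 1, 4.54811/1 → 4; chars 14.
Subsquare (5′×2.5′, letters a–x): 1.93547/0.0833333 → 23 → x, 0.54811/0.0416667 → 13 → n; chars xn.
Extended square (30″×15″, digits 0–9): 0.01880/0.00833333 → 2, 0.00644/0.00416667 → 1; chars 21.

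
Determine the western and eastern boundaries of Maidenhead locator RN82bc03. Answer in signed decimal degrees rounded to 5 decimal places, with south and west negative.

Field R=17, N=13: +17·20° lon, +13·10° lat → SW at lon 160°, lat 40°.
Square 8, 2: +8·2° lon, +2·1° lat → SW at lon 176°, lat 42°.
Subsquare b=1, c=2: +1·0.0833333° lon, +2·0.0416667° lat → SW at lon 176.083°, lat 42.0833°.
Extended square 0, 3: +0·0.00833333° lon, +3·0.00416667° lat → SW at lon 176.083°, lat 42.0958°.
Cell spans 0.00833333° lon × 0.00416667° lat.
west 176.08333, east 176.09167.

176.08333, 176.09167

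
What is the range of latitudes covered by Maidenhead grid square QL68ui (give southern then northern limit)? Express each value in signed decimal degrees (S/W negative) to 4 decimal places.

Field Q=16, L=11: +16·20° lon, +11·10° lat → SW at lon 140°, lat 20°.
Square 6, 8: +6·2° lon, +8·1° lat → SW at lon 152°, lat 28°.
Subsquare u=20, i=8: +20·0.0833333° lon, +8·0.0416667° lat → SW at lon 153.667°, lat 28.3333°.
Cell spans 0.0833333° lon × 0.0416667° lat.
south 28.3333, north 28.3750.

28.3333, 28.3750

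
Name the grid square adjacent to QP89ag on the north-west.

Longitude subsquare a = 0; −1 → -1, wraps to 23 = x, carry into square.
Longitude square 8; −1 → 7.
Latitude subsquare g = 6; +1 → 7 = h.

QP79xh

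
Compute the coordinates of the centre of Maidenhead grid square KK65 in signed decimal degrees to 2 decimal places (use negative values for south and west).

Field K=10, K=10: +10·20° lon, +10·10° lat → SW at lon 20°, lat 10°.
Square 6, 5: +6·2° lon, +5·1° lat → SW at lon 32°, lat 15°.
Cell spans 2° lon × 1° lat. Centre is SW corner plus half of each.
latitude 15.50, longitude 33.00.

15.50, 33.00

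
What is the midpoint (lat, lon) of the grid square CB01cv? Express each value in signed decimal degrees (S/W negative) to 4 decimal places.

-78.1042, -139.7917

Field C=2, B=1: +2·20° lon, +1·10° lat → SW at lon -140°, lat -80°.
Square 0, 1: +0·2° lon, +1·1° lat → SW at lon -140°, lat -79°.
Subsquare c=2, v=21: +2·0.0833333° lon, +21·0.0416667° lat → SW at lon -139.833°, lat -78.125°.
Cell spans 0.0833333° lon × 0.0416667° lat. Centre is SW corner plus half of each.
latitude -78.1042, longitude -139.7917.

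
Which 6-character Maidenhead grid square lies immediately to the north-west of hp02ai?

Longitude subsquare a = 0; −1 → -1, wraps to 23 = x, carry into square.
Longitude square 0; −1 → -1, wraps to 9, carry into field.
Longitude field H = 7; −1 → 6 = G.
Latitude subsquare i = 8; +1 → 9 = j.

GP92xj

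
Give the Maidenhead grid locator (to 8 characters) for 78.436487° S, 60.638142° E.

MB01hn65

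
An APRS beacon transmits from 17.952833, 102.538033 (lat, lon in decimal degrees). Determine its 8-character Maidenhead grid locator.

Shift to the Maidenhead origin (180°W, 90°S): lon 282.53803, lat 107.95283.
Field: 282.53803/20 → 14 → O, 107.95283/10 → 10 → K; chars OK.
Square: 2.53803/2 → 1, 7.95283/1 → 7; chars 17.
Subsquare: 0.53803/0.0833333 → 6 → g, 0.95283/0.0416667 → 22 → w; chars gw.
Extended square: 0.03803/0.00833333 → 4, 0.03617/0.00416667 → 8; chars 48.

OK17gw48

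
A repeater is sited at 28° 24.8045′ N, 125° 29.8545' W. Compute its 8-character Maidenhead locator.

CL78gj09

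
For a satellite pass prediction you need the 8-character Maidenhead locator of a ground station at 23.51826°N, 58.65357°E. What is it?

Shift to the Maidenhead origin (180°W, 90°S): lon 238.65357, lat 113.51826.
Field: 238.65357/20 → 11 → L, 113.51826/10 → 11 → L; chars LL.
Square: 18.65357/2 → 9, 3.51826/1 → 3; chars 93.
Subsquare: 0.65357/0.0833333 → 7 → h, 0.51826/0.0416667 → 12 → m; chars hm.
Extended square: 0.07024/0.00833333 → 8, 0.01826/0.00416667 → 4; chars 84.

LL93hm84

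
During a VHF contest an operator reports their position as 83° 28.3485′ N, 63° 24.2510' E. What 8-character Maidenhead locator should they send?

MR13ql83

Shift to the Maidenhead origin (180°W, 90°S): lon 243.40418, lat 173.47248.
Field: 243.40418/20 → 12 → M, 173.47248/10 → 17 → R; chars MR.
Square: 3.40418/2 → 1, 3.47248/1 → 3; chars 13.
Subsquare: 1.40418/0.0833333 → 16 → q, 0.47248/0.0416667 → 11 → l; chars ql.
Extended square: 0.07085/0.00833333 → 8, 0.01414/0.00416667 → 3; chars 83.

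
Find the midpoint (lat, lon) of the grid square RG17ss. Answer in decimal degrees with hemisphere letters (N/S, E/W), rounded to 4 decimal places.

Field R=17, G=6: +17·20° lon, +6·10° lat → SW at lon 160°, lat -30°.
Square 1, 7: +1·2° lon, +7·1° lat → SW at lon 162°, lat -23°.
Subsquare s=18, s=18: +18·0.0833333° lon, +18·0.0416667° lat → SW at lon 163.5°, lat -22.25°.
Cell spans 0.0833333° lon × 0.0416667° lat. Centre is SW corner plus half of each.
latitude 22.2292° S, longitude 163.5417° E.

22.2292° S, 163.5417° E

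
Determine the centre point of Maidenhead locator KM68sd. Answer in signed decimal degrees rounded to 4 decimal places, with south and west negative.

Field K=10, M=12: +10·20° lon, +12·10° lat → SW at lon 20°, lat 30°.
Square 6, 8: +6·2° lon, +8·1° lat → SW at lon 32°, lat 38°.
Subsquare s=18, d=3: +18·0.0833333° lon, +3·0.0416667° lat → SW at lon 33.5°, lat 38.125°.
Cell spans 0.0833333° lon × 0.0416667° lat. Centre is SW corner plus half of each.
latitude 38.1458, longitude 33.5417.

38.1458, 33.5417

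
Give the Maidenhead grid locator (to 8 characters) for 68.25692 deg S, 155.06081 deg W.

Shift to the Maidenhead origin (180°W, 90°S): lon 24.93919, lat 21.74308.
Field: lon ⌊24.93919/20⌋ = 1 → B; lat ⌊21.74308/10⌋ = 2 → C.
Square: lon ⌊4.93919/2⌋ = 2; lat ⌊1.74308/1⌋ = 1.
Subsquare: lon ⌊0.93919/0.0833333⌋ = 11 → l; lat ⌊0.74308/0.0416667⌋ = 17 → r.
Extended square: lon ⌊0.02252/0.00833333⌋ = 2; lat ⌊0.03475/0.00416667⌋ = 8.

BC21lr28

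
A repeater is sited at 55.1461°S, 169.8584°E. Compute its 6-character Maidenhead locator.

RD44wu

Shift to the Maidenhead origin (180°W, 90°S): lon 349.8584, lat 34.8539.
Field: 349.8584/20 → 17 → R, 34.8539/10 → 3 → D; chars RD.
Square: 9.8584/2 → 4, 4.8539/1 → 4; chars 44.
Subsquare: 1.8584/0.0833333 → 22 → w, 0.8539/0.0416667 → 20 → u; chars wu.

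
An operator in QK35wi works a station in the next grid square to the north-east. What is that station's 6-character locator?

QK35xj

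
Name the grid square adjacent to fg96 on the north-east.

GG07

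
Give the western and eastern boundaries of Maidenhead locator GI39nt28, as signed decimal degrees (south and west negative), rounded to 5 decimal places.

-52.90000, -52.89167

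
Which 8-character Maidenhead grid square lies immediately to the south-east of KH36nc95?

Longitude extended square 9; +1 → 10, wraps to 0, carry into subsquare.
Longitude subsquare n = 13; +1 → 14 = o.
Latitude extended square 5; −1 → 4.

KH36oc04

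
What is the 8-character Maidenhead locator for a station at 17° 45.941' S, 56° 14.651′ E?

Shift to the Maidenhead origin (180°W, 90°S): lon 236.24418, lat 72.23432.
Field: lon ⌊236.24418/20⌋ = 11 → L; lat ⌊72.23432/10⌋ = 7 → H.
Square: lon ⌊16.24418/2⌋ = 8; lat ⌊2.23432/1⌋ = 2.
Subsquare: lon ⌊0.24418/0.0833333⌋ = 2 → c; lat ⌊0.23432/0.0416667⌋ = 5 → f.
Extended square: lon ⌊0.07752/0.00833333⌋ = 9; lat ⌊0.02598/0.00416667⌋ = 6.

LH82cf96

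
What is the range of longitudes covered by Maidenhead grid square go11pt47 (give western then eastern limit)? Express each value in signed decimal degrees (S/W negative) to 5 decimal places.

-56.71667, -56.70833

Field G=6, O=14: +6·20° lon, +14·10° lat → SW at lon -60°, lat 50°.
Square 1, 1: +1·2° lon, +1·1° lat → SW at lon -58°, lat 51°.
Subsquare p=15, t=19: +15·0.0833333° lon, +19·0.0416667° lat → SW at lon -56.75°, lat 51.7917°.
Extended square 4, 7: +4·0.00833333° lon, +7·0.00416667° lat → SW at lon -56.7167°, lat 51.8208°.
Cell spans 0.00833333° lon × 0.00416667° lat.
west -56.71667, east -56.70833.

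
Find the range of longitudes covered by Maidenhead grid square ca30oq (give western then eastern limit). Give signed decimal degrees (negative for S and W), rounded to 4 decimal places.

-132.8333, -132.7500

Field C=2, A=0: +2·20° lon, +0·10° lat → SW at lon -140°, lat -90°.
Square 3, 0: +3·2° lon, +0·1° lat → SW at lon -134°, lat -90°.
Subsquare o=14, q=16: +14·0.0833333° lon, +16·0.0416667° lat → SW at lon -132.833°, lat -89.3333°.
Cell spans 0.0833333° lon × 0.0416667° lat.
west -132.8333, east -132.7500.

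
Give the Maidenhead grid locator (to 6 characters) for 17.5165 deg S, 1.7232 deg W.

Add 180° to longitude and 90° to latitude: 178.2768, 72.4835.
Field: lon ⌊178.2768/20⌋ = 8 → I; lat ⌊72.4835/10⌋ = 7 → H.
Square: lon ⌊18.2768/2⌋ = 9; lat ⌊2.4835/1⌋ = 2.
Subsquare: lon ⌊0.2768/0.0833333⌋ = 3 → d; lat ⌊0.4835/0.0416667⌋ = 11 → l.

IH92dl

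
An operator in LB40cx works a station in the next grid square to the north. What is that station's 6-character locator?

LB41ca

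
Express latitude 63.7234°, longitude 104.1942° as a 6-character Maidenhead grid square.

OP23cr

Offset from 180°W / 90°S: lon 284.1942°, lat 153.7234°.
Field: 284.1942/20 → 14 → O, 153.7234/10 → 15 → P; chars OP.
Square: 4.1942/2 → 2, 3.7234/1 → 3; chars 23.
Subsquare: 0.1942/0.0833333 → 2 → c, 0.7234/0.0416667 → 17 → r; chars cr.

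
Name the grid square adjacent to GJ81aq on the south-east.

Longitude subsquare a = 0; +1 → 1 = b.
Latitude subsquare q = 16; −1 → 15 = p.

GJ81bp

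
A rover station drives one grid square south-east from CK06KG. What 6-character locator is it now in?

Longitude subsquare k = 10; +1 → 11 = l.
Latitude subsquare g = 6; −1 → 5 = f.

CK06lf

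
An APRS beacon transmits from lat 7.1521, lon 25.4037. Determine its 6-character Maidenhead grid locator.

KJ27qd

Shift to the Maidenhead origin (180°W, 90°S): lon 205.4037, lat 97.1521.
Field: lon ⌊205.4037/20⌋ = 10 → K; lat ⌊97.1521/10⌋ = 9 → J.
Square: lon ⌊5.4037/2⌋ = 2; lat ⌊7.1521/1⌋ = 7.
Subsquare: lon ⌊1.4037/0.0833333⌋ = 16 → q; lat ⌊0.1521/0.0416667⌋ = 3 → d.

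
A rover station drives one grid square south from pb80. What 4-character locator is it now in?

PA89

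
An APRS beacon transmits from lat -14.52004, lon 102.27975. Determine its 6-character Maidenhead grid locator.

Shift to the Maidenhead origin (180°W, 90°S): lon 282.2798, lat 75.4800.
Field (20°×10°, letters A–R): lon ⌊282.2798/20⌋ = 14 → O; lat ⌊75.4800/10⌋ = 7 → H.
Square (2°×1°, digits 0–9): lon ⌊2.2798/2⌋ = 1; lat ⌊5.4800/1⌋ = 5.
Subsquare (5′×2.5′, letters a–x): lon ⌊0.2798/0.0833333⌋ = 3 → d; lat ⌊0.4800/0.0416667⌋ = 11 → l.

OH15dl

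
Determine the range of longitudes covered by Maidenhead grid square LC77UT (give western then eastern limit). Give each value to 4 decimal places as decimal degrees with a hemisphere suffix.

Field L=11, C=2: +11·20° lon, +2·10° lat → SW at lon 40°, lat -70°.
Square 7, 7: +7·2° lon, +7·1° lat → SW at lon 54°, lat -63°.
Subsquare u=20, t=19: +20·0.0833333° lon, +19·0.0416667° lat → SW at lon 55.6667°, lat -62.2083°.
Cell spans 0.0833333° lon × 0.0416667° lat.
west 55.6667° E, east 55.7500° E.

55.6667° E, 55.7500° E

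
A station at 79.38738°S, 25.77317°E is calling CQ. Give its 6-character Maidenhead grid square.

KB20vo

Shift to the Maidenhead origin (180°W, 90°S): lon 205.7732, lat 10.6126.
Field (20°×10°, letters A–R): 205.7732/20 → 10 → K, 10.6126/10 → 1 → B; chars KB.
Square (2°×1°, digits 0–9): 5.7732/2 → 2, 0.6126/1 → 0; chars 20.
Subsquare (5′×2.5′, letters a–x): 1.7732/0.0833333 → 21 → v, 0.6126/0.0416667 → 14 → o; chars vo.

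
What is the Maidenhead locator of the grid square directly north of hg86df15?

HG86df16

Latitude extended square 5; +1 → 6.
The longitude characters are unchanged.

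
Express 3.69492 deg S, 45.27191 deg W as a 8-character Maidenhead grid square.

GI76ih73

Add 180° to longitude and 90° to latitude: 134.72809, 86.30508.
Field (20°×10°, letters A–R): lon ⌊134.72809/20⌋ = 6 → G; lat ⌊86.30508/10⌋ = 8 → I.
Square (2°×1°, digits 0–9): lon ⌊14.72809/2⌋ = 7; lat ⌊6.30508/1⌋ = 6.
Subsquare (5′×2.5′, letters a–x): lon ⌊0.72809/0.0833333⌋ = 8 → i; lat ⌊0.30508/0.0416667⌋ = 7 → h.
Extended square (30″×15″, digits 0–9): lon ⌊0.06142/0.00833333⌋ = 7; lat ⌊0.01341/0.00416667⌋ = 3.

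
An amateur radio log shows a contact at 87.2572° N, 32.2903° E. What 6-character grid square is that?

KR67dg

Offset from 180°W / 90°S: lon 212.2903°, lat 177.2572°.
Field: lon ⌊212.2903/20⌋ = 10 → K; lat ⌊177.2572/10⌋ = 17 → R.
Square: lon ⌊12.2903/2⌋ = 6; lat ⌊7.2572/1⌋ = 7.
Subsquare: lon ⌊0.2903/0.0833333⌋ = 3 → d; lat ⌊0.2572/0.0416667⌋ = 6 → g.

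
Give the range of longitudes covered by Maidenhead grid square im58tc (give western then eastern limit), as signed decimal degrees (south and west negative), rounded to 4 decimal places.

-8.4167, -8.3333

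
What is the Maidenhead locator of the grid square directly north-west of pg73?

PG64

Longitude square 7; −1 → 6.
Latitude square 3; +1 → 4.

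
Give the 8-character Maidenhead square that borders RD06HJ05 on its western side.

Longitude extended square 0; −1 → -1, wraps to 9, carry into subsquare.
Longitude subsquare h = 7; −1 → 6 = g.
The latitude characters are unchanged.

RD06gj95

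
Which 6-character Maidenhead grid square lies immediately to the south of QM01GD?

QM01gc

Latitude subsquare d = 3; −1 → 2 = c.
The longitude characters are unchanged.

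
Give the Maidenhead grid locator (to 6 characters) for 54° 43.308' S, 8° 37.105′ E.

Offset from 180°W / 90°S: lon 188.6184°, lat 35.2782°.
Field: 188.6184/20 → 9 → J, 35.2782/10 → 3 → D; chars JD.
Square: 8.6184/2 → 4, 5.2782/1 → 5; chars 45.
Subsquare: 0.6184/0.0833333 → 7 → h, 0.2782/0.0416667 → 6 → g; chars hg.

JD45hg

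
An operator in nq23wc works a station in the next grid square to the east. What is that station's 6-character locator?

NQ23xc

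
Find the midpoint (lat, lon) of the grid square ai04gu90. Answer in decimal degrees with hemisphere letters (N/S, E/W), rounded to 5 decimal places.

5.16458° S, 179.42083° W

Field A=0, I=8: +0·20° lon, +8·10° lat → SW at lon -180°, lat -10°.
Square 0, 4: +0·2° lon, +4·1° lat → SW at lon -180°, lat -6°.
Subsquare g=6, u=20: +6·0.0833333° lon, +20·0.0416667° lat → SW at lon -179.5°, lat -5.16667°.
Extended square 9, 0: +9·0.00833333° lon, +0·0.00416667° lat → SW at lon -179.425°, lat -5.16667°.
Cell spans 0.00833333° lon × 0.00416667° lat. Centre is SW corner plus half of each.
latitude 5.16458° S, longitude 179.42083° W.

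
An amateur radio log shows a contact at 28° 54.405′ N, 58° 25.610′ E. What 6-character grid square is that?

LL98fv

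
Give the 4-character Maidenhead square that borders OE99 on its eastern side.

PE09

Longitude square 9; +1 → 10, wraps to 0, carry into field.
Longitude field O = 14; +1 → 15 = P.
The latitude characters are unchanged.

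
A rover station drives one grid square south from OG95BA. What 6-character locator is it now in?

OG94bx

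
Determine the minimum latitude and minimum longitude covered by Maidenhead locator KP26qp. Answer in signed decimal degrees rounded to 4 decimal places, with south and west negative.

66.6250, 25.3333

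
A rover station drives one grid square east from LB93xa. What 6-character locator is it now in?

Longitude subsquare x = 23; +1 → 24, wraps to 0 = a, carry into square.
Longitude square 9; +1 → 10, wraps to 0, carry into field.
Longitude field L = 11; +1 → 12 = M.
The latitude characters are unchanged.

MB03aa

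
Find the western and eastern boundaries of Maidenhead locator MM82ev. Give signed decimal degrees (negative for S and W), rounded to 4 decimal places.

Field M=12, M=12: +12·20° lon, +12·10° lat → SW at lon 60°, lat 30°.
Square 8, 2: +8·2° lon, +2·1° lat → SW at lon 76°, lat 32°.
Subsquare e=4, v=21: +4·0.0833333° lon, +21·0.0416667° lat → SW at lon 76.3333°, lat 32.875°.
Cell spans 0.0833333° lon × 0.0416667° lat.
west 76.3333, east 76.4167.

76.3333, 76.4167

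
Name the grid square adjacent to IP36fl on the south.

Latitude subsquare l = 11; −1 → 10 = k.
The longitude characters are unchanged.

IP36fk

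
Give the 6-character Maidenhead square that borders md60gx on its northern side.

MD61ga

Latitude subsquare x = 23; +1 → 24, wraps to 0 = a, carry into square.
Latitude square 0; +1 → 1.
The longitude characters are unchanged.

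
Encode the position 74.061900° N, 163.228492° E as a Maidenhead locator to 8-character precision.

RQ14ob74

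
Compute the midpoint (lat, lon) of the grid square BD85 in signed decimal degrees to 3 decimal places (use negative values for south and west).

Field B=1, D=3: +1·20° lon, +3·10° lat → SW at lon -160°, lat -60°.
Square 8, 5: +8·2° lon, +5·1° lat → SW at lon -144°, lat -55°.
Cell spans 2° lon × 1° lat. Centre is SW corner plus half of each.
latitude -54.500, longitude -143.000.

-54.500, -143.000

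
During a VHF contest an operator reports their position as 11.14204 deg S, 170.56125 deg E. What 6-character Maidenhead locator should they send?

RH58gu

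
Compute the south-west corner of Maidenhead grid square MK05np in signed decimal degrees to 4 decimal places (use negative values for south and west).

Field M=12, K=10: +12·20° lon, +10·10° lat → SW at lon 60°, lat 10°.
Square 0, 5: +0·2° lon, +5·1° lat → SW at lon 60°, lat 15°.
Subsquare n=13, p=15: +13·0.0833333° lon, +15·0.0416667° lat → SW at lon 61.0833°, lat 15.625°.
latitude 15.6250, longitude 61.0833.

15.6250, 61.0833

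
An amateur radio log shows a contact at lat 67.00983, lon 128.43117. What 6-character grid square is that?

PP47fa

Shift to the Maidenhead origin (180°W, 90°S): lon 308.4312, lat 157.0098.
Field: 308.4312/20 → 15 → P, 157.0098/10 → 15 → P; chars PP.
Square: 8.4312/2 → 4, 7.0098/1 → 7; chars 47.
Subsquare: 0.4312/0.0833333 → 5 → f, 0.0098/0.0416667 → 0 → a; chars fa.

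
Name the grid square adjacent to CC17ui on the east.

Longitude subsquare u = 20; +1 → 21 = v.
The latitude characters are unchanged.

CC17vi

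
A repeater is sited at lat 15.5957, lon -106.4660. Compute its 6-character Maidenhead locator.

DK65so

Add 180° to longitude and 90° to latitude: 73.5340, 105.5957.
Field (20°×10°, letters A–R): 73.5340/20 → 3 → D, 105.5957/10 → 10 → K; chars DK.
Square (2°×1°, digits 0–9): 13.5340/2 → 6, 5.5957/1 → 5; chars 65.
Subsquare (5′×2.5′, letters a–x): 1.5340/0.0833333 → 18 → s, 0.5957/0.0416667 → 14 → o; chars so.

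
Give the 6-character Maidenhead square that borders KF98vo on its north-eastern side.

Longitude subsquare v = 21; +1 → 22 = w.
Latitude subsquare o = 14; +1 → 15 = p.

KF98wp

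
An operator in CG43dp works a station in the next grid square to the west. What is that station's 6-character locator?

Longitude subsquare d = 3; −1 → 2 = c.
The latitude characters are unchanged.

CG43cp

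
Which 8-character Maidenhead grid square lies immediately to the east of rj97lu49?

RJ97lu59

Longitude extended square 4; +1 → 5.
The latitude characters are unchanged.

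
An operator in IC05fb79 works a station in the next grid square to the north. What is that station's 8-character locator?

IC05fc70

Latitude extended square 9; +1 → 10, wraps to 0, carry into subsquare.
Latitude subsquare b = 1; +1 → 2 = c.
The longitude characters are unchanged.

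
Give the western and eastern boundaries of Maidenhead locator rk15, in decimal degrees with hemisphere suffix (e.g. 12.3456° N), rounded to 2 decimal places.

Field R=17, K=10: +17·20° lon, +10·10° lat → SW at lon 160°, lat 10°.
Square 1, 5: +1·2° lon, +5·1° lat → SW at lon 162°, lat 15°.
Cell spans 2° lon × 1° lat.
west 162.00° E, east 164.00° E.

162.00° E, 164.00° E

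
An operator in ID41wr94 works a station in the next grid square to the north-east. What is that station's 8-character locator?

ID41xr05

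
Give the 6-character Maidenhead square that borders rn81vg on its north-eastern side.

Longitude subsquare v = 21; +1 → 22 = w.
Latitude subsquare g = 6; +1 → 7 = h.

RN81wh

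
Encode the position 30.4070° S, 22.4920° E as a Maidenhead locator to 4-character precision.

Add 180° to longitude and 90° to latitude: 202.49, 59.59.
Field: lon ⌊202.49/20⌋ = 10 → K; lat ⌊59.59/10⌋ = 5 → F.
Square: lon ⌊2.49/2⌋ = 1; lat ⌊9.59/1⌋ = 9.

KF19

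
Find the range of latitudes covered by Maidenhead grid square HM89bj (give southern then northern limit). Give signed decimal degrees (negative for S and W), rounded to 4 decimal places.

39.3750, 39.4167

Field H=7, M=12: +7·20° lon, +12·10° lat → SW at lon -40°, lat 30°.
Square 8, 9: +8·2° lon, +9·1° lat → SW at lon -24°, lat 39°.
Subsquare b=1, j=9: +1·0.0833333° lon, +9·0.0416667° lat → SW at lon -23.9167°, lat 39.375°.
Cell spans 0.0833333° lon × 0.0416667° lat.
south 39.3750, north 39.4167.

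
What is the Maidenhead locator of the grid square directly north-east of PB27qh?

Longitude subsquare q = 16; +1 → 17 = r.
Latitude subsquare h = 7; +1 → 8 = i.

PB27ri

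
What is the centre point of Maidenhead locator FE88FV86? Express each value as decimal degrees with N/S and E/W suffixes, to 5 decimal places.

Field F=5, E=4: +5·20° lon, +4·10° lat → SW at lon -80°, lat -50°.
Square 8, 8: +8·2° lon, +8·1° lat → SW at lon -64°, lat -42°.
Subsquare f=5, v=21: +5·0.0833333° lon, +21·0.0416667° lat → SW at lon -63.5833°, lat -41.125°.
Extended square 8, 6: +8·0.00833333° lon, +6·0.00416667° lat → SW at lon -63.5167°, lat -41.1°.
Cell spans 0.00833333° lon × 0.00416667° lat. Centre is SW corner plus half of each.
latitude 41.09792° S, longitude 63.51250° W.

41.09792° S, 63.51250° W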